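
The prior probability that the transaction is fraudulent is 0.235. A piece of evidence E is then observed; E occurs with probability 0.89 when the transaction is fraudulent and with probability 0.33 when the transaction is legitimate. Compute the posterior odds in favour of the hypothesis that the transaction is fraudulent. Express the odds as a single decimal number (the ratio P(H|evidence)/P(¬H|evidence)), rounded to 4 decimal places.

Prior odds = 0.235/(1−0.235) = 0.30719. In log-odds, ln(0.30719) = -1.1803.
Add log likelihood ratio: ln(2.6970) = 0.99213.
Posterior log-odds = -0.18816, so posterior odds = exp(-0.18816) = 0.82848.

Posterior odds ≈ 0.8285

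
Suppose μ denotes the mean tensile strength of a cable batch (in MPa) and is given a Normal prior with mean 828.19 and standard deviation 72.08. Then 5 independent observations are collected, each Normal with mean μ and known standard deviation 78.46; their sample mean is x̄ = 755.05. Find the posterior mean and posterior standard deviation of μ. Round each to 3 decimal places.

Posterior mean ≈ 769.062; posterior SD ≈ 31.549

With known σ, the Normal prior is conjugate. Weight on the data is w = (n/σ²)/(n/σ² + 1/τ₀²) = 0.00081222/(0.00081222+0.00019247) = 0.80843.
Posterior mean = w·x̄ + (1−w)·μ₀ = 0.80843·755.05 + 0.19157·828.19 = 769.062. Posterior variance = 1/(0.00081222+0.00019247) = 995.329, so SD = 31.549.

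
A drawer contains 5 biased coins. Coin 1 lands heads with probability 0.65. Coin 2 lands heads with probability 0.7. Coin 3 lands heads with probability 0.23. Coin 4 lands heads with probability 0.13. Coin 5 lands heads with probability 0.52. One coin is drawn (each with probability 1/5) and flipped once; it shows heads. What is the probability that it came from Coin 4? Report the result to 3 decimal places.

Tabulate prior·likelihood by source: [1] prior 0.2, lik 0.65, product 0.1300; [2] prior 0.2, lik 0.7, product 0.1400; [3] prior 0.2, lik 0.23, product 0.04600; [4] prior 0.2, lik 0.13, product 0.02600; [5] prior 0.2, lik 0.52, product 0.1040.
Normalizing constant = 0.44600; the posterior for Coin 4 is its product over the sum, 0.02600/0.44600 = 0.058.

Posterior probability ≈ 0.058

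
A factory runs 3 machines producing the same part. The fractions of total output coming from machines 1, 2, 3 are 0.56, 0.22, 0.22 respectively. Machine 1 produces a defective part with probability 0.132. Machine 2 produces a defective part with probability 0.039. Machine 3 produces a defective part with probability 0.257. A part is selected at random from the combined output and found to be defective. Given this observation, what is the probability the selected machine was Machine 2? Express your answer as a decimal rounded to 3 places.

P(defective|M1) = 0.132; P(defective|M2) = 0.039; P(defective|M3) = 0.257.
Prior × likelihood for each source: 0.56·0.132=0.07392, 0.22·0.039=0.008580, 0.22·0.257=0.05654. Summing gives P(defective) = 0.13904.
P(Machine 2 | defective) = 0.008580 / 0.13904 = 0.062.

Posterior probability ≈ 0.062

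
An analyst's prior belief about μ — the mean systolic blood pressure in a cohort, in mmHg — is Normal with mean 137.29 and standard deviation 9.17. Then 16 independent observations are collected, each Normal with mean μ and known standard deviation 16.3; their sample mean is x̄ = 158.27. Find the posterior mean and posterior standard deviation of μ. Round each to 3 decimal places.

Posterior mean ≈ 154.810; posterior SD ≈ 3.724

With known σ, the Normal prior is conjugate. Weight on the data is w = (n/σ²)/(n/σ² + 1/τ₀²) = 0.0602206/(0.0602206+0.0118922) = 0.83509.
Posterior mean = w·x̄ + (1−w)·μ₀ = 0.83509·158.27 + 0.16491·137.29 = 154.810. Posterior variance = 1/(0.0602206+0.0118922) = 13.8672, so SD = 3.724.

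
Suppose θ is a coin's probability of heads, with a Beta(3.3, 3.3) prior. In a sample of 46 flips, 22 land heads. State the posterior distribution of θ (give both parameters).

The binomial likelihood is conjugate to the Beta prior: with 22 successes and 24 failures, the posterior is Beta(3.3+22, 3.3+24) = Beta(25.3, 27.3).

Posterior: Beta(25.3, 27.3)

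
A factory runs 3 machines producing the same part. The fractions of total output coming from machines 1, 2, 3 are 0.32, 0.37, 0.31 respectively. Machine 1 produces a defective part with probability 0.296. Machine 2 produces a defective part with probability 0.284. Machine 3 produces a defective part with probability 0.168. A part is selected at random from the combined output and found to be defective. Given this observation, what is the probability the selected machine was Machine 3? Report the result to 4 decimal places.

Posterior probability ≈ 0.2068

Tabulate prior·likelihood by source: [1] prior 0.32, lik 0.296, product 0.09472; [2] prior 0.37, lik 0.284, product 0.1051; [3] prior 0.31, lik 0.168, product 0.05208.
Normalizing constant = 0.25188; the posterior for Machine 3 is its product over the sum, 0.05208/0.25188 = 0.2068.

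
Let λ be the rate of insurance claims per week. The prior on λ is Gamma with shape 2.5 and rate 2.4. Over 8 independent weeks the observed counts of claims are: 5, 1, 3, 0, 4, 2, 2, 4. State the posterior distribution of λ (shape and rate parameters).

The Poisson likelihood adds the total count to the shape and the number of exposure periods to the rate. Here ∑xᵢ = 21 and n = 8, so shape 2.5→23.5 and rate 2.4→10.4.

Posterior: Gamma(shape=23.5, rate=10.4)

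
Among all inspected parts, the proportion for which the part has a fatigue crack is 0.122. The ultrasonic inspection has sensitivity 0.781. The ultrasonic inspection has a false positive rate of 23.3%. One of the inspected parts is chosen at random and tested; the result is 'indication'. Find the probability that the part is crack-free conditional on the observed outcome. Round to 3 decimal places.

P(¬H | E) ≈ 0.682

Write H for 'the part has a fatigue crack'. Prior odds H:¬H = 0.122/0.878 = 0.13895. For the 'indication' outcome, the likelihood ratio is 0.781/0.233 = 3.3519.
Posterior odds = 0.13895 × 3.3519 = 0.46576, so P(H|E) = 0.46576/(1+0.46576) = 0.318. Then P(¬H|E) = 1 − 0.318 = 0.682.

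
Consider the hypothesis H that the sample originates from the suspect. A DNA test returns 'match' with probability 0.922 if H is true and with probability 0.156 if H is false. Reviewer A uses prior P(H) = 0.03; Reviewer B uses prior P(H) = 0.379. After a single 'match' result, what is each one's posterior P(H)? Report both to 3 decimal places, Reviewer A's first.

Reviewer A: 0.155; Reviewer B: 0.783

P('+'|H) = 0.922, P('+'|¬H) = 0.156.
Reviewer A: numerator 0.922·0.03 = 0.027660; evidence = 0.027660+0.156·0.97 = 0.17898; posterior = 0.155.
Reviewer B: numerator 0.922·0.379 = 0.34944; evidence = 0.34944+0.156·0.621 = 0.44631; posterior = 0.783.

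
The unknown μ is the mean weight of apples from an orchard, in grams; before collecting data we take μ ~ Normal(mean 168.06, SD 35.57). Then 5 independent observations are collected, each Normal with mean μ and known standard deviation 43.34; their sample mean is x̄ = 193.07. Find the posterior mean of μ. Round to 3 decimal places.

Posterior mean ≈ 187.344

With known σ, the Normal prior is conjugate. Weight on the data is w = (n/σ²)/(n/σ² + 1/τ₀²) = 0.00266190/(0.00266190+0.00079037) = 0.77106.
Posterior mean = w·x̄ + (1−w)·μ₀ = 0.77106·193.07 + 0.22894·168.06 = 187.344.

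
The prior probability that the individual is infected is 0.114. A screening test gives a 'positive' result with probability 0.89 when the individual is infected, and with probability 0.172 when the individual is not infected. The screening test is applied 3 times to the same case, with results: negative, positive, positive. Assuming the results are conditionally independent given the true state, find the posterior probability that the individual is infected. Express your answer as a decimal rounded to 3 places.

Posterior P(H) ≈ 0.314

With H the event that the individual is infected, the joint likelihood of the observed sequence is P(data|H) = 0.11·0.89·0.89 = 0.087131 and P(data|¬H) = 0.828·0.172·0.172 = 0.024496.
Bayes: P(H|data) = 0.114·0.087131 / (0.114·0.087131 + 0.886·0.024496) = 0.0099329/0.031636 = 0.3140.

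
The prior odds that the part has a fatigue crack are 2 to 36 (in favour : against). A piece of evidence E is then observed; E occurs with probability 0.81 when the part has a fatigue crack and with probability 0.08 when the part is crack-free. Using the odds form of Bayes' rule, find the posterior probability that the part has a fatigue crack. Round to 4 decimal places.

Posterior probability ≈ 0.3600

Prior odds = 2/36 = 0.055556.
Likelihood ratio for E = 0.81/0.08 = 10.125.
Posterior odds = prior odds × LR = 0.56250.
Posterior probability = odds/(1+odds) = 0.56250/1.5625 = 0.3600.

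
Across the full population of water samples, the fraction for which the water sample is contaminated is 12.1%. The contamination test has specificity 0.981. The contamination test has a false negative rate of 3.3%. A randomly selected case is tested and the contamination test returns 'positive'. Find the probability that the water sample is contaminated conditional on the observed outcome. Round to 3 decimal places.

Write H for 'the water sample is contaminated'. Prior odds H:¬H = 0.121/0.879 = 0.13766. For the 'positive' outcome, the likelihood ratio is 0.967/0.019 = 50.895.
Posterior odds = 0.13766 × 50.895 = 7.0060, so P(H|E) = 7.0060/(1+7.0060) = 0.875.

P(H | E) ≈ 0.875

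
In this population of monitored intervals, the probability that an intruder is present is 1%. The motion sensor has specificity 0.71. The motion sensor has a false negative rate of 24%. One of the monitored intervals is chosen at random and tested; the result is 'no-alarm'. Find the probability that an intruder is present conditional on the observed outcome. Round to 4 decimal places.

P(H | E) ≈ 0.0034

Write H for 'an intruder is present'. Prior odds H:¬H = 0.01/0.99 = 0.010101. For the 'no-alarm' outcome, the likelihood ratio is 0.24/0.71 = 0.33803.
Posterior odds = 0.010101 × 0.33803 = 0.0034144, so P(H|E) = 0.0034144/(1+0.0034144) = 0.0034.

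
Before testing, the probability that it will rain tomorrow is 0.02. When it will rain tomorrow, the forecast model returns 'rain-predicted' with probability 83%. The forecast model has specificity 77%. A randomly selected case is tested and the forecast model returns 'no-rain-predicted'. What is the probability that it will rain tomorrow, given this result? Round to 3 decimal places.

P(H | E) ≈ 0.004

Let H be the event that it will rain tomorrow. P(H) = 0.02, so P(¬H) = 0.98. With E the 'no-rain-predicted' result, P(E|H) = 0.17 and P(E|¬H) = 0.77.
P(E) = 0.17·0.02 + 0.77·0.98 = 0.0034000 + 0.75460 = 0.75800.
By Bayes' theorem, P(H|E) = 0.0034000 / 0.75800 = 0.004.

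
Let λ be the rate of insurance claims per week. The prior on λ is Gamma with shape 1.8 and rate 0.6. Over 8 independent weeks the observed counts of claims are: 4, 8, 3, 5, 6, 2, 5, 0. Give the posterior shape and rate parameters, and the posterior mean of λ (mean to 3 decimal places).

Posterior: Gamma(shape=34.8, rate=8.6); mean ≈ 4.047

The Poisson likelihood adds the total count to the shape and the number of exposure periods to the rate. Here ∑xᵢ = 33 and n = 8, so shape 1.8→34.8 and rate 0.6→8.6.
Posterior mean = shape/rate = 34.8/8.6 = 4.047.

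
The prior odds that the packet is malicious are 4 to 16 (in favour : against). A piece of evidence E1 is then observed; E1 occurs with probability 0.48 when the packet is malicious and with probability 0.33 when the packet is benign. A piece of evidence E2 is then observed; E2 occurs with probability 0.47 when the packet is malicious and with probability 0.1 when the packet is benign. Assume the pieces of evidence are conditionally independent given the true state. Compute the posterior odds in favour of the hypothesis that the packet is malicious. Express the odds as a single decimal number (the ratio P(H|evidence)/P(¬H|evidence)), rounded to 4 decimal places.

Posterior odds ≈ 1.7091

Prior odds = 4/16 = 0.25000.
Likelihood ratio for E1 = 0.48/0.33 = 1.4545.
Likelihood ratio for E2 = 0.47/0.1 = 4.7000.
Posterior odds = prior odds × LR₁ × LR₂ = 1.7091.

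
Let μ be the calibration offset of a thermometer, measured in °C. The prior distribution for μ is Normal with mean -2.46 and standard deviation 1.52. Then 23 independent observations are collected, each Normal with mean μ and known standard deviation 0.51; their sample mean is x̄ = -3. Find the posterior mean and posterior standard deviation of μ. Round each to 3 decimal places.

Prior precision 1/τ₀² = 1/1.52² = 0.432825; data precision n/σ² = 23/0.51² = 88.4275.
Posterior precision = 0.432825 + 88.4275 = 88.8604, giving posterior SD = 1/√88.8604 = 0.106.
Posterior mean = (0.432825·-2.46 + 88.4275·-3) / 88.8604 = -2.997.

Posterior mean ≈ -2.997; posterior SD ≈ 0.106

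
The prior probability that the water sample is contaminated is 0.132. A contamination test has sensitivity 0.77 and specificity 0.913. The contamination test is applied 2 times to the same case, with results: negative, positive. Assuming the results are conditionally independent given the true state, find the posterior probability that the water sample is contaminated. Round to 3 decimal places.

Let H be the event that the water sample is contaminated; start with P(H) = 0.132. P('positive'|H) = 0.77, P('positive'|¬H) = 0.087.
Update on result 1 ('negative'): P(H) ← 0.23·0.1320 / (0.23·0.1320 + 0.913·0.8680) = 0.030360/0.82284 = 0.0369.
Update on result 2 ('positive'): P(H) ← 0.77·0.0369 / (0.77·0.0369 + 0.087·0.9631) = 0.028410/0.11220 = 0.2532.

Posterior P(H) ≈ 0.253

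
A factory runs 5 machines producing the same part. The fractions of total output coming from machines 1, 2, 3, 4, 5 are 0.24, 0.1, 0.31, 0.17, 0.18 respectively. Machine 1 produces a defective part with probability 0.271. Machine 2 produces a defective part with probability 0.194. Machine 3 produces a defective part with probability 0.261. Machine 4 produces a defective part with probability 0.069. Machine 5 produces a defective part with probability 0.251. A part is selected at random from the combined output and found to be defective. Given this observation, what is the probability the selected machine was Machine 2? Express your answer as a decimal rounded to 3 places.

Tabulate prior·likelihood by source: [1] prior 0.24, lik 0.271, product 0.06504; [2] prior 0.1, lik 0.194, product 0.01940; [3] prior 0.31, lik 0.261, product 0.08091; [4] prior 0.17, lik 0.069, product 0.01173; [5] prior 0.18, lik 0.251, product 0.04518.
Normalizing constant = 0.22226; the posterior for Machine 2 is its product over the sum, 0.01940/0.22226 = 0.087.

Posterior probability ≈ 0.087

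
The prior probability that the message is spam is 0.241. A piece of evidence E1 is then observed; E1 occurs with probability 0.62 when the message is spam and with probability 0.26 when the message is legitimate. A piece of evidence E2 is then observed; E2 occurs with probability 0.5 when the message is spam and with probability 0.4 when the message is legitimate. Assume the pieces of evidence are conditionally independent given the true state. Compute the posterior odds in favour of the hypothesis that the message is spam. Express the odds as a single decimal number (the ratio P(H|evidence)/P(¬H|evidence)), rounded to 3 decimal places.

Prior odds = 0.241/(1−0.241) = 0.31752.
Likelihood ratio for E1 = 0.62/0.26 = 2.3846.
Likelihood ratio for E2 = 0.5/0.4 = 1.2500.
Posterior odds = prior odds × LR₁ × LR₂ = 0.94646.

Posterior odds ≈ 0.946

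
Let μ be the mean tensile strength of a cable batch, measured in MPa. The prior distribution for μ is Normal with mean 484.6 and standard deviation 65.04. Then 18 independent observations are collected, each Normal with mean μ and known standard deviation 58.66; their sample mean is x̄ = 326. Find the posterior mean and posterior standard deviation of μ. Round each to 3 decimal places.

With known σ, the Normal prior is conjugate. Weight on the data is w = (n/σ²)/(n/σ² + 1/τ₀²) = 0.00523104/(0.00523104+0.00023640) = 0.95676.
Posterior mean = w·x̄ + (1−w)·μ₀ = 0.95676·326 + 0.043237·484.6 = 332.857. Posterior variance = 1/(0.00523104+0.00023640) = 182.901, so SD = 13.524.

Posterior mean ≈ 332.857; posterior SD ≈ 13.524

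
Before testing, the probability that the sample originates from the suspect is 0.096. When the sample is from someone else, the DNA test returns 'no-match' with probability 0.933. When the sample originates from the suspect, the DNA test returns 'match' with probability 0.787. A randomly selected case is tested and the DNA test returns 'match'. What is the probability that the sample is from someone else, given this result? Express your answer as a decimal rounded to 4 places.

P(¬H | E) ≈ 0.4450

Let H be the event that the sample originates from the suspect. P(H) = 0.096, so P(¬H) = 0.904. With E the 'match' result, P(E|H) = 0.787 and P(E|¬H) = 0.067.
P(E) = 0.787·0.096 + 0.067·0.904 = 0.075552 + 0.060568 = 0.13612.
By Bayes' theorem, P(H|E) = 0.075552 / 0.13612 = 0.5550. Hence P(¬H|E) = 1 − 0.5550 = 0.4450.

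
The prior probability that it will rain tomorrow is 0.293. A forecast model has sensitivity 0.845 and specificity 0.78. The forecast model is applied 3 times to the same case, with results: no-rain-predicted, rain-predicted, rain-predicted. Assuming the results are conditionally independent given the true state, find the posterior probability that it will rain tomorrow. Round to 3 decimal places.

Let H be the event that it will rain tomorrow; start with P(H) = 0.293. P('rain-predicted'|H) = 0.845, P('rain-predicted'|¬H) = 0.22.
Update on result 1 ('no-rain-predicted'): P(H) ← 0.155·0.2930 / (0.155·0.2930 + 0.78·0.7070) = 0.045415/0.59688 = 0.0761.
Update on result 2 ('rain-predicted'): P(H) ← 0.845·0.0761 / (0.845·0.0761 + 0.22·0.9239) = 0.064294/0.26755 = 0.2403.
Update on result 3 ('rain-predicted'): P(H) ← 0.845·0.2403 / (0.845·0.2403 + 0.22·0.7597) = 0.20306/0.37019 = 0.5485.

Posterior P(H) ≈ 0.549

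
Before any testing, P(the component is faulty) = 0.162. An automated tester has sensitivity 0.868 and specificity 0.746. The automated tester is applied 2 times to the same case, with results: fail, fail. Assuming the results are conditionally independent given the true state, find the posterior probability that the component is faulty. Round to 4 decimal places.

With H the event that the component is faulty, the joint likelihood of the observed sequence is P(data|H) = 0.868·0.868 = 0.75342 and P(data|¬H) = 0.254·0.254 = 0.064516.
Bayes: P(H|data) = 0.162·0.75342 / (0.162·0.75342 + 0.838·0.064516) = 0.12205/0.17612 = 0.6930.

Posterior P(H) ≈ 0.6930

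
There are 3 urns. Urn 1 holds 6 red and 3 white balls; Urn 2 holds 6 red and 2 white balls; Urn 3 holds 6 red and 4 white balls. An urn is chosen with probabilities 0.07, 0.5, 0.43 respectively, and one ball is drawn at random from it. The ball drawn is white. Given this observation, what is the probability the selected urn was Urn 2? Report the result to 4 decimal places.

Posterior probability ≈ 0.3902

Tabulate prior·likelihood by source: [1] prior 0.07, lik 0.3333, product 0.02333; [2] prior 0.5, lik 0.25, product 0.1250; [3] prior 0.43, lik 0.4, product 0.1720.
Normalizing constant = 0.32033; the posterior for Urn 2 is its product over the sum, 0.1250/0.32033 = 0.3902.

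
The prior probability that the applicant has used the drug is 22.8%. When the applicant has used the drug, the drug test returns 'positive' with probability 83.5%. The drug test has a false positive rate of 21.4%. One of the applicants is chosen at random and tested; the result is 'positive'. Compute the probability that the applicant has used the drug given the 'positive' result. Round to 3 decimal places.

P(H | E) ≈ 0.535

Let H be the event that the applicant has used the drug. P(H) = 0.228, so P(¬H) = 0.772. With E the 'positive' result, P(E|H) = 0.835 and P(E|¬H) = 0.214.
P(E) = 0.835·0.228 + 0.214·0.772 = 0.19038 + 0.16521 = 0.35559.
By Bayes' theorem, P(H|E) = 0.19038 / 0.35559 = 0.535.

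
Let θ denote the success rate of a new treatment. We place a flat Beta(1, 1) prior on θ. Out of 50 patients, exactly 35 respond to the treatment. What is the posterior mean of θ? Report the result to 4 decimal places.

Posterior mean ≈ 0.6923

The binomial likelihood is conjugate to the Beta prior: with 35 successes and 15 failures, the posterior is Beta(1+35, 1+15) = Beta(36, 16).
Posterior mean = α/(α+β) = 36/52 = 0.6923.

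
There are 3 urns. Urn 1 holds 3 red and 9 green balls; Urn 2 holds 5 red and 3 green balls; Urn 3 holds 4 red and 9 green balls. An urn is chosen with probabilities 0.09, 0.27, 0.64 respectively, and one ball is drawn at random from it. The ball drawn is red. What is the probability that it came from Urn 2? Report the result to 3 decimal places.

P(red|Urn 1) = 0.25; P(red|Urn 2) = 0.625; P(red|Urn 3) = 0.3077.
Prior × likelihood for each source: 0.09·0.25=0.02250, 0.27·0.625=0.1688, 0.64·0.3077=0.1969. Summing gives P(red) = 0.38817.
P(Urn 2 | red) = 0.1688 / 0.38817 = 0.435.

Posterior probability ≈ 0.435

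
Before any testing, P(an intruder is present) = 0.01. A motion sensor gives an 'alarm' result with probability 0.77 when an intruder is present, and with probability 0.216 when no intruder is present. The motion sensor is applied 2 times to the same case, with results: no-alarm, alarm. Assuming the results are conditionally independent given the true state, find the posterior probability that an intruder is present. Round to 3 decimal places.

Posterior P(H) ≈ 0.010

Let H be the event that an intruder is present; start with P(H) = 0.01. P('alarm'|H) = 0.77, P('alarm'|¬H) = 0.216.
Update on result 1 ('no-alarm'): P(H) ← 0.23·0.0100 / (0.23·0.0100 + 0.784·0.9900) = 0.0023000/0.77846 = 0.0030.
Update on result 2 ('alarm'): P(H) ← 0.77·0.0030 / (0.77·0.0030 + 0.216·0.9970) = 0.0022750/0.21764 = 0.0105.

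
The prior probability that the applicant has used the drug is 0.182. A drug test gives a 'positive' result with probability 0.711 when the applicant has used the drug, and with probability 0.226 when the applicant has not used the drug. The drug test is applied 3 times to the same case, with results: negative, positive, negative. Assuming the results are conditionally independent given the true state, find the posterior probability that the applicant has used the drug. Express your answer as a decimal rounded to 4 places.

With H the event that the applicant has used the drug, the joint likelihood of the observed sequence is P(data|H) = 0.289·0.711·0.289 = 0.059383 and P(data|¬H) = 0.774·0.226·0.774 = 0.13539.
Bayes: P(H|data) = 0.182·0.059383 / (0.182·0.059383 + 0.818·0.13539) = 0.010808/0.12156 = 0.0889.

Posterior P(H) ≈ 0.0889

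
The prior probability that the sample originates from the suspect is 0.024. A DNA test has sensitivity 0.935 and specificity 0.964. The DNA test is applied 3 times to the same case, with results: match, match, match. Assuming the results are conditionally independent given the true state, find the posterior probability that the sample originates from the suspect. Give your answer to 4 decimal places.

Posterior P(H) ≈ 0.9977

Let H be the event that the sample originates from the suspect; start with P(H) = 0.024. P('match'|H) = 0.935, P('match'|¬H) = 0.036.
Update on result 1 ('match'): P(H) ← 0.935·0.0240 / (0.935·0.0240 + 0.036·0.9760) = 0.022440/0.057576 = 0.3897.
Update on result 2 ('match'): P(H) ← 0.935·0.3897 / (0.935·0.3897 + 0.036·0.6103) = 0.36441/0.38638 = 0.9431.
Update on result 3 ('match'): P(H) ← 0.935·0.9431 / (0.935·0.9431 + 0.036·0.0569) = 0.88184/0.88388 = 0.9977.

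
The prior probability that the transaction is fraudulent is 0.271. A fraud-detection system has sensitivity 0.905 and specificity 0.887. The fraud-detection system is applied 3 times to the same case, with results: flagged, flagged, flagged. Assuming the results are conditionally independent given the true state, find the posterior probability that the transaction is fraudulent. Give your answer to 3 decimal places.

Posterior P(H) ≈ 0.995

Let H be the event that the transaction is fraudulent; start with P(H) = 0.271. P('flagged'|H) = 0.905, P('flagged'|¬H) = 0.113.
Update on result 1 ('flagged'): P(H) ← 0.905·0.2710 / (0.905·0.2710 + 0.113·0.7290) = 0.24526/0.32763 = 0.7486.
Update on result 2 ('flagged'): P(H) ← 0.905·0.7486 / (0.905·0.7486 + 0.113·0.2514) = 0.67745/0.70587 = 0.9597.
Update on result 3 ('flagged'): P(H) ← 0.905·0.9597 / (0.905·0.9597 + 0.113·0.0403) = 0.86857/0.87312 = 0.9948.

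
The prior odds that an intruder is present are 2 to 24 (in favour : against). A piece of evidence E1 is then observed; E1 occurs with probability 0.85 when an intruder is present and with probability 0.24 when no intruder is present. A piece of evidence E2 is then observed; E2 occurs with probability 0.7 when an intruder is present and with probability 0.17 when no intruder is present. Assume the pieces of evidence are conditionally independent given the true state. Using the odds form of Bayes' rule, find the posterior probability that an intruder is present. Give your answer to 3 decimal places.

Prior odds = 2/24 = 0.083333.
Likelihood ratio for E1 = 0.85/0.24 = 3.5417.
Likelihood ratio for E2 = 0.7/0.17 = 4.1176.
Posterior odds = prior odds × LR₁ × LR₂ = 1.2153.
Posterior probability = odds/(1+odds) = 1.2153/2.2153 = 0.549.

Posterior probability ≈ 0.549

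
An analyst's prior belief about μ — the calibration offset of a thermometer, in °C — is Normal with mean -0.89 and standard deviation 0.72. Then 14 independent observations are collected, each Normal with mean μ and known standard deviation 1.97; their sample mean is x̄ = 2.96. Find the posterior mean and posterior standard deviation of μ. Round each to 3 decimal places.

Posterior mean ≈ 1.619; posterior SD ≈ 0.425

Prior precision 1/τ₀² = 1/0.72² = 1.92901; data precision n/σ² = 14/1.97² = 3.60741.
Posterior precision = 1.92901 + 3.60741 = 5.53642, giving posterior SD = 1/√5.53642 = 0.425.
Posterior mean = (1.92901·-0.89 + 3.60741·2.96) / 5.53642 = 1.619.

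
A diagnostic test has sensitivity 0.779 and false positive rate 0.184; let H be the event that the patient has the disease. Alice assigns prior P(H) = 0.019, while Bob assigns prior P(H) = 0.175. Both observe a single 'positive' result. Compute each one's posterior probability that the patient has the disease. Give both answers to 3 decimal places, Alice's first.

Alice: 0.076; Bob: 0.473

P('+'|H) = 0.779, P('+'|¬H) = 0.184.
Alice: numerator 0.779·0.019 = 0.014801; evidence = 0.014801+0.184·0.981 = 0.19531; posterior = 0.076.
Bob: numerator 0.779·0.175 = 0.13633; evidence = 0.13633+0.184·0.825 = 0.28812; posterior = 0.473.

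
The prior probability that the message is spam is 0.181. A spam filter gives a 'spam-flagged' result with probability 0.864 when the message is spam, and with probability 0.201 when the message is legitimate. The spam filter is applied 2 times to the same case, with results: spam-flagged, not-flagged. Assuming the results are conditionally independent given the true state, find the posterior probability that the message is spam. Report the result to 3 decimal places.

Let H be the event that the message is spam; start with P(H) = 0.181. P('spam-flagged'|H) = 0.864, P('spam-flagged'|¬H) = 0.201.
Update on result 1 ('spam-flagged'): P(H) ← 0.864·0.1810 / (0.864·0.1810 + 0.201·0.8190) = 0.15638/0.32100 = 0.4872.
Update on result 2 ('not-flagged'): P(H) ← 0.136·0.4872 / (0.136·0.4872 + 0.799·0.5128) = 0.066256/0.47600 = 0.1392.

Posterior P(H) ≈ 0.139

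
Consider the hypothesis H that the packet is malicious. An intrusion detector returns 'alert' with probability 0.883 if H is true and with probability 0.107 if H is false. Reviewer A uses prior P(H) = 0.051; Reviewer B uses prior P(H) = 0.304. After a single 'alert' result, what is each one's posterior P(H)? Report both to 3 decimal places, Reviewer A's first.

Reviewer A: 0.307; Reviewer B: 0.783

P('+'|H) = 0.883, P('+'|¬H) = 0.107.
Reviewer A: numerator 0.883·0.051 = 0.045033; evidence = 0.045033+0.107·0.949 = 0.14658; posterior = 0.307.
Reviewer B: numerator 0.883·0.304 = 0.26843; evidence = 0.26843+0.107·0.696 = 0.34290; posterior = 0.783.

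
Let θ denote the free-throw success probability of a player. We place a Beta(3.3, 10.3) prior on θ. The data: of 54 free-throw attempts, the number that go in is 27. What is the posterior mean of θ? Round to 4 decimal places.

Observing 27 successes and 27 failures updates Beta(3.3, 10.3) by adding the success and failure counts to the two shape parameters: α = 3.3+27 = 30.3, β = 10.3+27 = 37.3.
E[θ | data] = 30.3/(30.3+37.3) = 0.4482.

Posterior mean ≈ 0.4482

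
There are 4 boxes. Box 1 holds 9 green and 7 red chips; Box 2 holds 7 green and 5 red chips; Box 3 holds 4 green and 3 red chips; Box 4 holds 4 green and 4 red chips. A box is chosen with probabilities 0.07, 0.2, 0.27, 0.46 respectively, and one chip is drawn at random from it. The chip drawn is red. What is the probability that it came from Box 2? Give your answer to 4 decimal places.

P(red|Box 1) = 0.4375; P(red|Box 2) = 0.4167; P(red|Box 3) = 0.4286; P(red|Box 4) = 0.5.
Prior × likelihood for each source: 0.07·0.4375=0.03063, 0.2·0.4167=0.08333, 0.27·0.4286=0.1157, 0.46·0.5=0.2300. Summing gives P(red) = 0.45967.
P(Box 2 | red) = 0.08333 / 0.45967 = 0.1813.

Posterior probability ≈ 0.1813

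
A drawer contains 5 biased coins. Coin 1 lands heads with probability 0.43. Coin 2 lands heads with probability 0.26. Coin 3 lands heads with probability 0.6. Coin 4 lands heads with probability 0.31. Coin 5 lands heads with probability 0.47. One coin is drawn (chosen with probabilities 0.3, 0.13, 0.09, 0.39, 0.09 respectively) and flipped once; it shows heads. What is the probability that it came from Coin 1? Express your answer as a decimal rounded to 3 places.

Posterior probability ≈ 0.339

P(heads|C1) = 0.43; P(heads|C2) = 0.26; P(heads|C3) = 0.6; P(heads|C4) = 0.31; P(heads|C5) = 0.47.
Prior × likelihood for each source: 0.3·0.43=0.1290, 0.13·0.26=0.03380, 0.09·0.6=0.05400, 0.39·0.31=0.1209, 0.09·0.47=0.04230. Summing gives P(heads) = 0.38000.
P(Coin 1 | heads) = 0.1290 / 0.38000 = 0.339.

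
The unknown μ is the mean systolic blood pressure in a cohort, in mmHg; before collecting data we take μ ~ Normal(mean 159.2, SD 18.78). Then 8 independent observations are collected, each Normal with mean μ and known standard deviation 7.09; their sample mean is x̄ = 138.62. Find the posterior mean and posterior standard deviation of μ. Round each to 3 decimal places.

Posterior mean ≈ 138.980; posterior SD ≈ 2.485

With known σ, the Normal prior is conjugate. Weight on the data is w = (n/σ²)/(n/σ² + 1/τ₀²) = 0.159147/(0.159147+0.00283536) = 0.98250.
Posterior mean = w·x̄ + (1−w)·μ₀ = 0.98250·138.62 + 0.017504·159.2 = 138.980. Posterior variance = 1/(0.159147+0.00283536) = 6.17352, so SD = 2.485.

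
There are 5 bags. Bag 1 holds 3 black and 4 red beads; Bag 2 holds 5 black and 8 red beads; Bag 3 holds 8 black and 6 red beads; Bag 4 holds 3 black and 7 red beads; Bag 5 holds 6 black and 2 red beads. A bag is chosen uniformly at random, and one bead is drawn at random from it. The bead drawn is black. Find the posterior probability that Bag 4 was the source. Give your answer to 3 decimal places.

Tabulate prior·likelihood by source: [1] prior 0.2, lik 0.4286, product 0.08571; [2] prior 0.2, lik 0.3846, product 0.07692; [3] prior 0.2, lik 0.5714, product 0.1143; [4] prior 0.2, lik 0.3, product 0.06000; [5] prior 0.2, lik 0.75, product 0.1500.
Normalizing constant = 0.48692; the posterior for Bag 4 is its product over the sum, 0.06000/0.48692 = 0.123.

Posterior probability ≈ 0.123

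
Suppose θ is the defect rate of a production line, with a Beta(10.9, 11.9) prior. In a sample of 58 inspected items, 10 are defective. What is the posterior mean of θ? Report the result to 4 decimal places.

The binomial likelihood is conjugate to the Beta prior: with 10 successes and 48 failures, the posterior is Beta(10.9+10, 11.9+48) = Beta(20.9, 59.9).
Posterior mean = α/(α+β) = 20.9/80.8 = 0.2587.

Posterior mean ≈ 0.2587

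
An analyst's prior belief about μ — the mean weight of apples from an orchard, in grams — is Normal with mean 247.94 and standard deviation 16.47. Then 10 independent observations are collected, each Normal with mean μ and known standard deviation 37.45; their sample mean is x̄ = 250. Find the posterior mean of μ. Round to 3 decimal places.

With known σ, the Normal prior is conjugate. Weight on the data is w = (n/σ²)/(n/σ² + 1/τ₀²) = 0.00713011/(0.00713011+0.00368649) = 0.65918.
Posterior mean = w·x̄ + (1−w)·μ₀ = 0.65918·250 + 0.34082·247.94 = 249.298.

Posterior mean ≈ 249.298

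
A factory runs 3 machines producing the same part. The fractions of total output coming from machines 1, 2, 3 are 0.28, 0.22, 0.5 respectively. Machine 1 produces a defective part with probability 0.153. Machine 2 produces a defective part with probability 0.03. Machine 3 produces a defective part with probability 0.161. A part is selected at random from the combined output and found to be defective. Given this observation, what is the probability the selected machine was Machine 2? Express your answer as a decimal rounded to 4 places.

Posterior probability ≈ 0.0508

Tabulate prior·likelihood by source: [1] prior 0.28, lik 0.153, product 0.04284; [2] prior 0.22, lik 0.03, product 0.006600; [3] prior 0.5, lik 0.161, product 0.08050.
Normalizing constant = 0.12994; the posterior for Machine 2 is its product over the sum, 0.006600/0.12994 = 0.0508.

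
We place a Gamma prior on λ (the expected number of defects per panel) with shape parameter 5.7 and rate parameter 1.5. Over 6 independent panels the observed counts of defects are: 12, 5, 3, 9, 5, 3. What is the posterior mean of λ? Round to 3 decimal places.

Posterior mean ≈ 5.693

Total count ∑xᵢ = 37 over n = 6 panels.
Gamma is conjugate to the Poisson likelihood: posterior is Gamma(shape = 5.7+37 = 42.7, rate = 1.5+6 = 7.5).
E[λ | data] = 42.7/7.5 = 5.693.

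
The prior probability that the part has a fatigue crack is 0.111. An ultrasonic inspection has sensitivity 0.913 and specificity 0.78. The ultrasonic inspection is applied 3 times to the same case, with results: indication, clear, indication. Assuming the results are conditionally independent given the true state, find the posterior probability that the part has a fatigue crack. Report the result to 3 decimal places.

With H the event that the part has a fatigue crack, the joint likelihood of the observed sequence is P(data|H) = 0.913·0.087·0.913 = 0.072521 and P(data|¬H) = 0.22·0.78·0.22 = 0.037752.
Bayes: P(H|data) = 0.111·0.072521 / (0.111·0.072521 + 0.889·0.037752) = 0.0080498/0.041611 = 0.1935.

Posterior P(H) ≈ 0.193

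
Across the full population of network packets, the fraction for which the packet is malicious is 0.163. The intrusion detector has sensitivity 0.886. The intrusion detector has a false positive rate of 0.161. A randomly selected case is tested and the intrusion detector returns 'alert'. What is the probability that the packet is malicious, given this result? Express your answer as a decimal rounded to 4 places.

Let H be the event that the packet is malicious. P(H) = 0.163, so P(¬H) = 0.837. With E the 'alert' result, P(E|H) = 0.886 and P(E|¬H) = 0.161.
P(E) = 0.886·0.163 + 0.161·0.837 = 0.14442 + 0.13476 = 0.27918.
By Bayes' theorem, P(H|E) = 0.14442 / 0.27918 = 0.5173.

P(H | E) ≈ 0.5173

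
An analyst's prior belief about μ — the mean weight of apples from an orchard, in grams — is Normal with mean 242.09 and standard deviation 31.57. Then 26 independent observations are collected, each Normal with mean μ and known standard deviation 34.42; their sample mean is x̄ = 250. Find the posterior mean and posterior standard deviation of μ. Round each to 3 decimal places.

With known σ, the Normal prior is conjugate. Weight on the data is w = (n/σ²)/(n/σ² + 1/τ₀²) = 0.0219458/(0.0219458+0.00100335) = 0.95628.
Posterior mean = w·x̄ + (1−w)·μ₀ = 0.95628·250 + 0.043720·242.09 = 249.654. Posterior variance = 1/(0.0219458+0.00100335) = 43.5746, so SD = 6.601.

Posterior mean ≈ 249.654; posterior SD ≈ 6.601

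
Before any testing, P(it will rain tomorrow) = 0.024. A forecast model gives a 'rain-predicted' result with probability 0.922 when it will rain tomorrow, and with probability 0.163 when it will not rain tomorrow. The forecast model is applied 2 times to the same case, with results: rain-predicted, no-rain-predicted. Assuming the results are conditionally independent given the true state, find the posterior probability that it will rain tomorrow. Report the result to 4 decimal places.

Posterior P(H) ≈ 0.0128

With H the event that it will rain tomorrow, the joint likelihood of the observed sequence is P(data|H) = 0.922·0.078 = 0.071916 and P(data|¬H) = 0.163·0.837 = 0.13643.
Bayes: P(H|data) = 0.024·0.071916 / (0.024·0.071916 + 0.976·0.13643) = 0.0017260/0.13488 = 0.0128.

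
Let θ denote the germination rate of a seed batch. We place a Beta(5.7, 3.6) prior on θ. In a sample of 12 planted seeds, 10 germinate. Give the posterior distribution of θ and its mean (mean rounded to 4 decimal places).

Posterior: Beta(15.7, 5.6); mean ≈ 0.7371

Observing 10 successes and 2 failures updates Beta(5.7, 3.6) by adding the success and failure counts to the two shape parameters: α = 5.7+10 = 15.7, β = 3.6+2 = 5.6.
Posterior mean = α/(α+β) = 15.7/21.3 = 0.7371.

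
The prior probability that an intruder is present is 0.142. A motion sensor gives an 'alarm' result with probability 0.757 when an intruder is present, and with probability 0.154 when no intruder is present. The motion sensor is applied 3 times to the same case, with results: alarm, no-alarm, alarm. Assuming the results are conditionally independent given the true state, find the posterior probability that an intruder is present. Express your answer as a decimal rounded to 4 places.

With H the event that an intruder is present, the joint likelihood of the observed sequence is P(data|H) = 0.757·0.243·0.757 = 0.13925 and P(data|¬H) = 0.154·0.846·0.154 = 0.020064.
Bayes: P(H|data) = 0.142·0.13925 / (0.142·0.13925 + 0.858·0.020064) = 0.019774/0.036988 = 0.5346.

Posterior P(H) ≈ 0.5346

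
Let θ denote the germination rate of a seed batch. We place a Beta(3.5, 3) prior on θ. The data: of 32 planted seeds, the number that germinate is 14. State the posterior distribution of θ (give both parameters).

Posterior: Beta(17.5, 21)

The binomial likelihood is conjugate to the Beta prior: with 14 successes and 18 failures, the posterior is Beta(3.5+14, 3+18) = Beta(17.5, 21).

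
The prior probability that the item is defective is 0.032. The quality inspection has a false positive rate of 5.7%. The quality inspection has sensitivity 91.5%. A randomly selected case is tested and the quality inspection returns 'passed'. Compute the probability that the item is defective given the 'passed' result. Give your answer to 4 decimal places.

P(H | E) ≈ 0.0030

Write H for 'the item is defective'. Prior odds H:¬H = 0.032/0.968 = 0.033058. For the 'passed' outcome, the likelihood ratio is 0.085/0.943 = 0.090138.
Posterior odds = 0.033058 × 0.090138 = 0.0029798, so P(H|E) = 0.0029798/(1+0.0029798) = 0.0030.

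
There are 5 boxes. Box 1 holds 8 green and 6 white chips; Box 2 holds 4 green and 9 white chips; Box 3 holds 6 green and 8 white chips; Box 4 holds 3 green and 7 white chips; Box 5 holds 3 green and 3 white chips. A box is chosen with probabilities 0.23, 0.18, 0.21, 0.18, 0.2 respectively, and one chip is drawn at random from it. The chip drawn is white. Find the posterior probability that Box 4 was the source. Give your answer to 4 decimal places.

Tabulate prior·likelihood by source: [1] prior 0.23, lik 0.4286, product 0.09857; [2] prior 0.18, lik 0.6923, product 0.1246; [3] prior 0.21, lik 0.5714, product 0.1200; [4] prior 0.18, lik 0.7, product 0.1260; [5] prior 0.2, lik 0.5, product 0.1000.
Normalizing constant = 0.56919; the posterior for Box 4 is its product over the sum, 0.1260/0.56919 = 0.2214.

Posterior probability ≈ 0.2214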